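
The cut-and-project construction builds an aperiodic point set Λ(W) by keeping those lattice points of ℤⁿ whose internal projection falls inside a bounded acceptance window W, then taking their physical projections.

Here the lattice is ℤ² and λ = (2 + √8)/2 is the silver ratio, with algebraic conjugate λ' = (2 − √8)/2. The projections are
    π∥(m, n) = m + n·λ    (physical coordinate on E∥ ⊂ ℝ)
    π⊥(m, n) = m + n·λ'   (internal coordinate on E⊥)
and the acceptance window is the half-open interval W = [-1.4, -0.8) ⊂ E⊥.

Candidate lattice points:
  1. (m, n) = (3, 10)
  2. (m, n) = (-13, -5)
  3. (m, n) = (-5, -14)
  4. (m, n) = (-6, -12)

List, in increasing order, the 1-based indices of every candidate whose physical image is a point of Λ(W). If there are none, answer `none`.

Numerically λ ≈ 2.41421 and λ' = −1/λ ≈ -0.41421.
[1] lift (3,10): star map gives -1.14214; window check -1.4 ≤ -1.14214 < -0.8 is true → IN Λ
[2] lift (-13,-5): star map gives -10.92893; window check -1.4 ≤ -10.92893 < -0.8 is false → out
[3] lift (-5,-14): star map gives 0.79899; window check -1.4 ≤ 0.79899 < -0.8 is false → out
[4] lift (-6,-12): star map gives -1.02944; window check -1.4 ≤ -1.02944 < -0.8 is true → IN Λ

1, 4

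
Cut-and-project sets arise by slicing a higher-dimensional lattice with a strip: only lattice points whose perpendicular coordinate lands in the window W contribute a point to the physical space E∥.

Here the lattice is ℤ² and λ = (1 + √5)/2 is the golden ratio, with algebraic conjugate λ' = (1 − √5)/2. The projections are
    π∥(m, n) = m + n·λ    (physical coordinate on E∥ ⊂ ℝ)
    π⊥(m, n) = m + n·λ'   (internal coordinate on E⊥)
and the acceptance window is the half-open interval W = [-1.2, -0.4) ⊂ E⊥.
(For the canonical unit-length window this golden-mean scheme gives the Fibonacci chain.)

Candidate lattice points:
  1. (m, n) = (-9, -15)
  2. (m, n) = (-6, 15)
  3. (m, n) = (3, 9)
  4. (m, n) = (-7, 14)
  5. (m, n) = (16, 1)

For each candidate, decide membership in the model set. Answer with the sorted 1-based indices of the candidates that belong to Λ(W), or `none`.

Compute λ' = (1−√5)/2 = -0.61803, so π⊥(m,n) = m -0.61803·n.
#1 (-9,-15): internal coord -9 + (-15)·λ' = +0.27051; +0.27051 ∉ [-1.2, -0.4) → out
#2 (-6,15): internal coord -6 + (15)·λ' = -15.27051; -15.27051 ∉ [-1.2, -0.4) → out
#3 (3,9): internal coord 3 + (9)·λ' = -2.56231; -2.56231 ∉ [-1.2, -0.4) → out
#4 (-7,14): internal coord -7 + (14)·λ' = -15.65248; -15.65248 ∉ [-1.2, -0.4) → out
#5 (16,1): internal coord 16 + (1)·λ' = +15.38197; +15.38197 ∉ [-1.2, -0.4) → out

none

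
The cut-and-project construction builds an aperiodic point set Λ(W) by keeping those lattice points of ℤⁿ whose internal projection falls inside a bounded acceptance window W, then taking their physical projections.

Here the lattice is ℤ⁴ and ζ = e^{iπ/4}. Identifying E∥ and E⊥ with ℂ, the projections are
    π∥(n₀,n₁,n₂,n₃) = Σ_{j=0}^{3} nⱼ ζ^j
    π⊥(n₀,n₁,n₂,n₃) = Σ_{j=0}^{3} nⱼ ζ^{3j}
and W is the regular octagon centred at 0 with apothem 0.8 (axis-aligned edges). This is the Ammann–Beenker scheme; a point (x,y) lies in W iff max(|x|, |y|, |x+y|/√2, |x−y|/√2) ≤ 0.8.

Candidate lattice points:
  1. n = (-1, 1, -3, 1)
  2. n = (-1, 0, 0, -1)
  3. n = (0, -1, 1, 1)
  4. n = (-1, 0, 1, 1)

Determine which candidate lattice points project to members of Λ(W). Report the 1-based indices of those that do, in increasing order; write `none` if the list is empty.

Internal map: ζ^{3j} for j=0..3 gives (1,0), (−√2/2,√2/2), (0,−1), (√2/2,√2/2).
candidate 1: n = (-1, 1, -3, 1) → π⊥ ≈ (-1.0000, +4.4142); max(|x|,|y|,|x±y|/√2) = 4.4142 > 0.8 ⇒ ∉ W
candidate 2: n = (-1, 0, 0, -1) → π⊥ ≈ (-1.7071, -0.7071); max(|x|,|y|,|x±y|/√2) = 1.7071 > 0.8 ⇒ ∉ W
candidate 3: n = (0, -1, 1, 1) → π⊥ ≈ (+1.4142, -1.0000); max(|x|,|y|,|x±y|/√2) = 1.7071 > 0.8 ⇒ ∉ W
candidate 4: n = (-1, 0, 1, 1) → π⊥ ≈ (-0.2929, -0.2929); max(|x|,|y|,|x±y|/√2) = 0.4142 ≤ 0.8 ⇒ ∈ W

4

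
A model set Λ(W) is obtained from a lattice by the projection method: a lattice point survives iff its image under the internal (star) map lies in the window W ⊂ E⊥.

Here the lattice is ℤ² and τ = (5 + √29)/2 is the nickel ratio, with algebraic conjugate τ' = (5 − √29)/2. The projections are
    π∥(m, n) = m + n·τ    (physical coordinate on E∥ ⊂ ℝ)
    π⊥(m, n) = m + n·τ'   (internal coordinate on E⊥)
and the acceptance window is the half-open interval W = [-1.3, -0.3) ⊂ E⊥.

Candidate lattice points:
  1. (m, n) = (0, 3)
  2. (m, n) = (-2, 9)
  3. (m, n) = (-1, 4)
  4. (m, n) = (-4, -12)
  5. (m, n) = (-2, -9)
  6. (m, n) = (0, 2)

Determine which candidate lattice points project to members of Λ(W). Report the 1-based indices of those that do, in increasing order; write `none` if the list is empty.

1, 6

Numerically τ ≈ 5.1926 and τ' = −1/τ ≈ -0.1926.
[1] lift (0,3): star map gives -0.5777; window check -1.3 ≤ -0.5777 < -0.3 is true → IN Λ
[2] lift (-2,9): star map gives -3.7332; window check -1.3 ≤ -3.7332 < -0.3 is false → out
[3] lift (-1,4): star map gives -1.7703; window check -1.3 ≤ -1.7703 < -0.3 is false → out
[4] lift (-4,-12): star map gives -1.6890; window check -1.3 ≤ -1.6890 < -0.3 is false → out
[5] lift (-2,-9): star map gives -0.2668; window check -1.3 ≤ -0.2668 < -0.3 is false → out
[6] lift (0,2): star map gives -0.3852; window check -1.3 ≤ -0.3852 < -0.3 is true → IN Λ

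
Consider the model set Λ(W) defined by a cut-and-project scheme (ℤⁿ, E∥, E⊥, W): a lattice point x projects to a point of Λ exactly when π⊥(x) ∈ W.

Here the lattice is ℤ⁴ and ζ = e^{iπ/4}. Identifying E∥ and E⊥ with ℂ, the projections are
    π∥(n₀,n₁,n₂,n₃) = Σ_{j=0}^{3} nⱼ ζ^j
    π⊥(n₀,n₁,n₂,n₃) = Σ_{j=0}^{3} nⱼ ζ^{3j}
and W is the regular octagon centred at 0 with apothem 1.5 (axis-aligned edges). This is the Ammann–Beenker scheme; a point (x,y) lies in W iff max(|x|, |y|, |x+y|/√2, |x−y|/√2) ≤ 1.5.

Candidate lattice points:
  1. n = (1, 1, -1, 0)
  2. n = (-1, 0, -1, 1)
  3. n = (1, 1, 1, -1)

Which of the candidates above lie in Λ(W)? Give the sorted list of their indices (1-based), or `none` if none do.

3

With ζ = e^{iπ/4} the internal vectors are ζ^0,ζ^3,ζ^6,ζ^9.
candidate 1: n = (1, 1, -1, 0) → π⊥ ≈ (+0.29289, +1.70711); max(|x|,|y|,|x±y|/√2) = 1.70711 > 1.5 ⇒ ∉ W
candidate 2: n = (-1, 0, -1, 1) → π⊥ ≈ (-0.29289, +1.70711); max(|x|,|y|,|x±y|/√2) = 1.70711 > 1.5 ⇒ ∉ W
candidate 3: n = (1, 1, 1, -1) → π⊥ ≈ (-0.41421, -1.00000); max(|x|,|y|,|x±y|/√2) = 1.00000 ≤ 1.5 ⇒ ∈ W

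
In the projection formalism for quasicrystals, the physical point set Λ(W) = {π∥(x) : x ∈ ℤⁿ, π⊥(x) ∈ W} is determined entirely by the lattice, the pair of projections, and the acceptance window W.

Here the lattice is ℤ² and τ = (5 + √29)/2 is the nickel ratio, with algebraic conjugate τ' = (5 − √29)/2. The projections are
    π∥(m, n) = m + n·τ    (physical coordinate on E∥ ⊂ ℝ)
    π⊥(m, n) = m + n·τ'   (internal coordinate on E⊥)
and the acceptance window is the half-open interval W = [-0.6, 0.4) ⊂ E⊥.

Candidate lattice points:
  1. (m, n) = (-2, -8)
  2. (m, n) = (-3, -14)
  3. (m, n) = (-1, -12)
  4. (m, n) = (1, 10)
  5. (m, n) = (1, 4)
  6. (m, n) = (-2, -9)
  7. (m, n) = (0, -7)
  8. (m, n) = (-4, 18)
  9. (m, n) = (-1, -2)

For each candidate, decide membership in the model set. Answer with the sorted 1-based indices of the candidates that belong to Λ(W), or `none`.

1, 2, 5, 6

Numerically τ ≈ 5.1926 and τ' = −1/τ ≈ -0.1926.
candidate 1: (m,n)=(-2,-8) → π∥ = -2-8·τ ≈ -43.5407, π⊥ = -2-8·τ' ≈ -0.4593 ∈ [-0.6, 0.4) ⇒ IN Λ
candidate 2: (m,n)=(-3,-14) → π∥ = -3-14·τ ≈ -75.6962, π⊥ = -3-14·τ' ≈ -0.3038 ∈ [-0.6, 0.4) ⇒ IN Λ
candidate 3: (m,n)=(-1,-12) → π∥ = -1-12·τ ≈ -63.3110, π⊥ = -1-12·τ' ≈ 1.3110 ∉ [-0.6, 0.4) ⇒ out
candidate 4: (m,n)=(1,10) → π∥ = 1+10·τ ≈ 52.9258, π⊥ = 1+10·τ' ≈ -0.9258 ∉ [-0.6, 0.4) ⇒ out
candidate 5: (m,n)=(1,4) → π∥ = 1+4·τ ≈ 21.7703, π⊥ = 1+4·τ' ≈ 0.2297 ∈ [-0.6, 0.4) ⇒ IN Λ
candidate 6: (m,n)=(-2,-9) → π∥ = -2-9·τ ≈ -48.7332, π⊥ = -2-9·τ' ≈ -0.2668 ∈ [-0.6, 0.4) ⇒ IN Λ
candidate 7: (m,n)=(0,-7) → π∥ = 0-7·τ ≈ -36.3481, π⊥ = 0-7·τ' ≈ 1.3481 ∉ [-0.6, 0.4) ⇒ out
candidate 8: (m,n)=(-4,18) → π∥ = -4+18·τ ≈ 89.4665, π⊥ = -4+18·τ' ≈ -7.4665 ∉ [-0.6, 0.4) ⇒ out
candidate 9: (m,n)=(-1,-2) → π∥ = -1-2·τ ≈ -11.3852, π⊥ = -1-2·τ' ≈ -0.6148 ∉ [-0.6, 0.4) ⇒ out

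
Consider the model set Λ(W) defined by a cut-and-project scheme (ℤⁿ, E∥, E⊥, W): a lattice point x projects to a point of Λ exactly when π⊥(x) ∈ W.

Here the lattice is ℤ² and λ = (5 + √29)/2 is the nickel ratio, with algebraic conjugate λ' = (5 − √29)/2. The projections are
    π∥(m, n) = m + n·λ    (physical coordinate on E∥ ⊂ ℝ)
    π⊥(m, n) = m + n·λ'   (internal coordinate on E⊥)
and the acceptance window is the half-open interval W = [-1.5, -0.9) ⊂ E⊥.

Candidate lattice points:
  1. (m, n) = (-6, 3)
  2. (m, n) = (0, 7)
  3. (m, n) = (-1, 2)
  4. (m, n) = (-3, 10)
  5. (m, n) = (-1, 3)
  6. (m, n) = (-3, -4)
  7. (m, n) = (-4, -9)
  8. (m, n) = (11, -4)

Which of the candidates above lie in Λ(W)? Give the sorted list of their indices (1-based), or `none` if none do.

λ' = (5−√29)/2 ≈ -0.1926.
#1 (-6,3): internal coord -6 + (3)·λ' = -6.5777; -6.5777 ∉ [-1.5, -0.9) → out
#2 (0,7): internal coord 0 + (7)·λ' = -1.3481; -1.3481 ∈ [-1.5, -0.9) → IN Λ
#3 (-1,2): internal coord -1 + (2)·λ' = -1.3852; -1.3852 ∈ [-1.5, -0.9) → IN Λ
#4 (-3,10): internal coord -3 + (10)·λ' = -4.9258; -4.9258 ∉ [-1.5, -0.9) → out
#5 (-1,3): internal coord -1 + (3)·λ' = -1.5777; -1.5777 ∉ [-1.5, -0.9) → out
#6 (-3,-4): internal coord -3 + (-4)·λ' = -2.2297; -2.2297 ∉ [-1.5, -0.9) → out
#7 (-4,-9): internal coord -4 + (-9)·λ' = -2.2668; -2.2668 ∉ [-1.5, -0.9) → out
#8 (11,-4): internal coord 11 + (-4)·λ' = +11.7703; +11.7703 ∉ [-1.5, -0.9) → out

2, 3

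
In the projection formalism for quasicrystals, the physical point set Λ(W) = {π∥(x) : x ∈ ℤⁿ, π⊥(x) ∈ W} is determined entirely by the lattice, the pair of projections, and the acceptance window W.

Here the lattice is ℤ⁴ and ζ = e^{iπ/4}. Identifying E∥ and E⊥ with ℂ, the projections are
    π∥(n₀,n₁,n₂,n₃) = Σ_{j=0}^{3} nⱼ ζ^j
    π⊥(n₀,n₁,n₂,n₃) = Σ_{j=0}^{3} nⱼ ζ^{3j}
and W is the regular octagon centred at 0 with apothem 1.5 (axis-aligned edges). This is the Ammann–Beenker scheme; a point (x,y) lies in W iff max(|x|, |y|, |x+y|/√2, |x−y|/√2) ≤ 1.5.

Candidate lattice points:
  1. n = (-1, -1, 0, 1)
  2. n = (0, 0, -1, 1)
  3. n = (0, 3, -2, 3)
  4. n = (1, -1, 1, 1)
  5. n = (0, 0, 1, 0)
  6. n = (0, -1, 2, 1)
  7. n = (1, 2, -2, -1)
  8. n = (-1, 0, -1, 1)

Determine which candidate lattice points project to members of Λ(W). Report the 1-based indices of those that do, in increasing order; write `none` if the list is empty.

With ζ = e^{iπ/4} the internal vectors are ζ^0,ζ^3,ζ^6,ζ^9.
candidate 1: n = (-1, -1, 0, 1) → π⊥ ≈ (+0.41421, +0.00000); max(|x|,|y|,|x±y|/√2) = 0.41421 ≤ 1.5 ⇒ ∈ W
candidate 2: n = (0, 0, -1, 1) → π⊥ ≈ (+0.70711, +1.70711); max(|x|,|y|,|x±y|/√2) = 1.70711 > 1.5 ⇒ ∉ W
candidate 3: n = (0, 3, -2, 3) → π⊥ ≈ (+0.00000, +6.24264); max(|x|,|y|,|x±y|/√2) = 6.24264 > 1.5 ⇒ ∉ W
candidate 4: n = (1, -1, 1, 1) → π⊥ ≈ (+2.41421, -1.00000); max(|x|,|y|,|x±y|/√2) = 2.41421 > 1.5 ⇒ ∉ W
candidate 5: n = (0, 0, 1, 0) → π⊥ ≈ (+0.00000, -1.00000); max(|x|,|y|,|x±y|/√2) = 1.00000 ≤ 1.5 ⇒ ∈ W
candidate 6: n = (0, -1, 2, 1) → π⊥ ≈ (+1.41421, -2.00000); max(|x|,|y|,|x±y|/√2) = 2.41421 > 1.5 ⇒ ∉ W
candidate 7: n = (1, 2, -2, -1) → π⊥ ≈ (-1.12132, +2.70711); max(|x|,|y|,|x±y|/√2) = 2.70711 > 1.5 ⇒ ∉ W
candidate 8: n = (-1, 0, -1, 1) → π⊥ ≈ (-0.29289, +1.70711); max(|x|,|y|,|x±y|/√2) = 1.70711 > 1.5 ⇒ ∉ W

1, 5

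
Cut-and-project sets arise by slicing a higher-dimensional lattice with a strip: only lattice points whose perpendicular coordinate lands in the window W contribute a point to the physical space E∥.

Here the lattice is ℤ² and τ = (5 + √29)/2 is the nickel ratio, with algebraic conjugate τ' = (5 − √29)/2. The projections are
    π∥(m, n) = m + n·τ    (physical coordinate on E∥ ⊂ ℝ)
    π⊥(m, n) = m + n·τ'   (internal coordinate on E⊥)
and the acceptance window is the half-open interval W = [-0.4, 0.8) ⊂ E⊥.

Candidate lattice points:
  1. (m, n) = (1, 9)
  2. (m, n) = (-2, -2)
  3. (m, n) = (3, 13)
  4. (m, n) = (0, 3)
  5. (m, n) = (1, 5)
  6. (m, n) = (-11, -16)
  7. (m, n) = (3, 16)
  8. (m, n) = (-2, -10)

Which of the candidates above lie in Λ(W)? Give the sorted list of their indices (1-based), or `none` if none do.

τ' = (5−√29)/2 ≈ -0.19258.
candidate 1: (m,n)=(1,9) → π∥ = 1+9·τ ≈ 47.73324, π⊥ = 1+9·τ' ≈ -0.73324 ∉ [-0.4, 0.8) ⇒ out
candidate 2: (m,n)=(-2,-2) → π∥ = -2-2·τ ≈ -12.38516, π⊥ = -2-2·τ' ≈ -1.61484 ∉ [-0.4, 0.8) ⇒ out
candidate 3: (m,n)=(3,13) → π∥ = 3+13·τ ≈ 70.50357, π⊥ = 3+13·τ' ≈ 0.49643 ∈ [-0.4, 0.8) ⇒ IN Λ
candidate 4: (m,n)=(0,3) → π∥ = 0+3·τ ≈ 15.57775, π⊥ = 0+3·τ' ≈ -0.57775 ∉ [-0.4, 0.8) ⇒ out
candidate 5: (m,n)=(1,5) → π∥ = 1+5·τ ≈ 26.96291, π⊥ = 1+5·τ' ≈ 0.03709 ∈ [-0.4, 0.8) ⇒ IN Λ
candidate 6: (m,n)=(-11,-16) → π∥ = -11-16·τ ≈ -94.08132, π⊥ = -11-16·τ' ≈ -7.91868 ∉ [-0.4, 0.8) ⇒ out
candidate 7: (m,n)=(3,16) → π∥ = 3+16·τ ≈ 86.08132, π⊥ = 3+16·τ' ≈ -0.08132 ∈ [-0.4, 0.8) ⇒ IN Λ
candidate 8: (m,n)=(-2,-10) → π∥ = -2-10·τ ≈ -53.92582, π⊥ = -2-10·τ' ≈ -0.07418 ∈ [-0.4, 0.8) ⇒ IN Λ

3, 5, 7, 8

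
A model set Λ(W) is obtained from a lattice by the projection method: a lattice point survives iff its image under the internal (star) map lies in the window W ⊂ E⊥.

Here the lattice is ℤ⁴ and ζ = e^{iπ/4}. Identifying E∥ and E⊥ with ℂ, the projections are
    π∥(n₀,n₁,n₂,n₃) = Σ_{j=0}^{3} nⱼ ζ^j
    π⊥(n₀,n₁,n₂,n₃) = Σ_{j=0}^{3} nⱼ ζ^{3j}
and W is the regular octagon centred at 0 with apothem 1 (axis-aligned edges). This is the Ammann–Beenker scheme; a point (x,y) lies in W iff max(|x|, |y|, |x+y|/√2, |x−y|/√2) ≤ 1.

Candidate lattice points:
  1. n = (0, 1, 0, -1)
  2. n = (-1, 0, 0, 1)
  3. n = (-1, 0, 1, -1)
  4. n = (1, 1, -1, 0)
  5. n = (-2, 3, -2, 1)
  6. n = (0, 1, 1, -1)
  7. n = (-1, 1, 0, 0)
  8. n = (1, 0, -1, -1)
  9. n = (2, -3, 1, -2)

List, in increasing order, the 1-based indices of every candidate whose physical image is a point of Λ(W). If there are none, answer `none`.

π⊥(n) = n₀ + n₁ζ³ + n₂ζ⁶ + n₃ζ⁹ where ζ = e^{iπ/4}.
#1 (0, 1, 0, -1): internal (-1.414214, 0.000000); octagon support 1.414214 vs apothem 1 → ∉ W
#2 (-1, 0, 0, 1): internal (-0.292893, 0.707107); octagon support 0.707107 vs apothem 1 → ∈ W
#3 (-1, 0, 1, -1): internal (-1.707107, -1.707107); octagon support 2.414214 vs apothem 1 → ∉ W
#4 (1, 1, -1, 0): internal (0.292893, 1.707107); octagon support 1.707107 vs apothem 1 → ∉ W
#5 (-2, 3, -2, 1): internal (-3.414214, 4.828427); octagon support 5.828427 vs apothem 1 → ∉ W
#6 (0, 1, 1, -1): internal (-1.414214, -1.000000); octagon support 1.707107 vs apothem 1 → ∉ W
#7 (-1, 1, 0, 0): internal (-1.707107, 0.707107); octagon support 1.707107 vs apothem 1 → ∉ W
#8 (1, 0, -1, -1): internal (0.292893, 0.292893); octagon support 0.414214 vs apothem 1 → ∈ W
#9 (2, -3, 1, -2): internal (2.707107, -4.535534); octagon support 5.121320 vs apothem 1 → ∉ W

2, 8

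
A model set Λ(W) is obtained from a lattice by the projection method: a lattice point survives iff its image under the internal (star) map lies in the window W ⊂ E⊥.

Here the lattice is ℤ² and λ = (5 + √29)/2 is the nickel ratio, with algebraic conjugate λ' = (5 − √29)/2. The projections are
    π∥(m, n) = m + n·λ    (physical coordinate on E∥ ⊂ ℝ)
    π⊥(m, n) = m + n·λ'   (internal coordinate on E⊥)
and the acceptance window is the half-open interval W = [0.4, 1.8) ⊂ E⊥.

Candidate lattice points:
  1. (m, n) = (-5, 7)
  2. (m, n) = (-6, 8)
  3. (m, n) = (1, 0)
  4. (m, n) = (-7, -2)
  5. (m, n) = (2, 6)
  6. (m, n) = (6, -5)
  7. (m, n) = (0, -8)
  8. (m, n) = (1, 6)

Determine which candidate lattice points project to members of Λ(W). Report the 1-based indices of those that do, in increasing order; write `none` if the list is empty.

3, 5, 7

λ' = (5−√29)/2 ≈ -0.19258.
#1 (-5,7): internal coord -5 + (7)·λ' = -6.34808; -6.34808 ∉ [0.4, 1.8) → out
#2 (-6,8): internal coord -6 + (8)·λ' = -7.54066; -7.54066 ∉ [0.4, 1.8) → out
#3 (1,0): internal coord 1 + (0)·λ' = +1.00000; +1.00000 ∈ [0.4, 1.8) → IN Λ
#4 (-7,-2): internal coord -7 + (-2)·λ' = -6.61484; -6.61484 ∉ [0.4, 1.8) → out
#5 (2,6): internal coord 2 + (6)·λ' = +0.84451; +0.84451 ∈ [0.4, 1.8) → IN Λ
#6 (6,-5): internal coord 6 + (-5)·λ' = +6.96291; +6.96291 ∉ [0.4, 1.8) → out
#7 (0,-8): internal coord 0 + (-8)·λ' = +1.54066; +1.54066 ∈ [0.4, 1.8) → IN Λ
#8 (1,6): internal coord 1 + (6)·λ' = -0.15549; -0.15549 ∉ [0.4, 1.8) → out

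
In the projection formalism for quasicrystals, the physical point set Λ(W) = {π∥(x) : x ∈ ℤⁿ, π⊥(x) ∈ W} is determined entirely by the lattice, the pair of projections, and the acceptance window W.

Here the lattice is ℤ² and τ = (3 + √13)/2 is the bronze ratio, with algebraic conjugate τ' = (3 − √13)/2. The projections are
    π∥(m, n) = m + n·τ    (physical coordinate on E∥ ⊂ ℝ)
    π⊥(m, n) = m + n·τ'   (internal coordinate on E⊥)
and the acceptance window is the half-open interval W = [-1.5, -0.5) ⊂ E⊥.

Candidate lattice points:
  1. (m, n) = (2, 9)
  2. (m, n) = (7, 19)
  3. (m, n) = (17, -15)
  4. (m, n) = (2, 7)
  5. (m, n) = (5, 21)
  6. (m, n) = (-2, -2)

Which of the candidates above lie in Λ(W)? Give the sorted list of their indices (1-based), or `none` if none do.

1, 5, 6

τ' = (3−√13)/2 ≈ -0.302776.
#1 (2,9): internal coord 2 + (9)·τ' = -0.724981; -0.724981 ∈ [-1.5, -0.5) → IN Λ
#2 (7,19): internal coord 7 + (19)·τ' = +1.247263; +1.247263 ∉ [-1.5, -0.5) → out
#3 (17,-15): internal coord 17 + (-15)·τ' = +21.541635; +21.541635 ∉ [-1.5, -0.5) → out
#4 (2,7): internal coord 2 + (7)·τ' = -0.119429; -0.119429 ∉ [-1.5, -0.5) → out
#5 (5,21): internal coord 5 + (21)·τ' = -1.358288; -1.358288 ∈ [-1.5, -0.5) → IN Λ
#6 (-2,-2): internal coord -2 + (-2)·τ' = -1.394449; -1.394449 ∈ [-1.5, -0.5) → IN Λ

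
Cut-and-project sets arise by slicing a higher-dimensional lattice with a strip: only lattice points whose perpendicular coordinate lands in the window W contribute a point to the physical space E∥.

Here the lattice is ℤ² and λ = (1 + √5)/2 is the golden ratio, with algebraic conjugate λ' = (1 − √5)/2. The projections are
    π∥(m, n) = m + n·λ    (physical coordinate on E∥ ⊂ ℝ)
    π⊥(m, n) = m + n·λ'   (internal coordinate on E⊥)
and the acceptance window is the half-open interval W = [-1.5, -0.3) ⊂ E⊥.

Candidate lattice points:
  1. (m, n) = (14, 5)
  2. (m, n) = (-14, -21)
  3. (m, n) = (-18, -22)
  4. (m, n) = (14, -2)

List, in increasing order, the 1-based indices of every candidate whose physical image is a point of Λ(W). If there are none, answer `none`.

Compute λ' = (1−√5)/2 = -0.618034, so π⊥(m,n) = m -0.618034·n.
candidate 1: (m,n)=(14,5) → π∥ = 14+5·λ ≈ 22.090170, π⊥ = 14+5·λ' ≈ 10.909830 ∉ [-1.5, -0.3) ⇒ out
candidate 2: (m,n)=(-14,-21) → π∥ = -14-21·λ ≈ -47.978714, π⊥ = -14-21·λ' ≈ -1.021286 ∈ [-1.5, -0.3) ⇒ IN Λ
candidate 3: (m,n)=(-18,-22) → π∥ = -18-22·λ ≈ -53.596748, π⊥ = -18-22·λ' ≈ -4.403252 ∉ [-1.5, -0.3) ⇒ out
candidate 4: (m,n)=(14,-2) → π∥ = 14-2·λ ≈ 10.763932, π⊥ = 14-2·λ' ≈ 15.236068 ∉ [-1.5, -0.3) ⇒ out

2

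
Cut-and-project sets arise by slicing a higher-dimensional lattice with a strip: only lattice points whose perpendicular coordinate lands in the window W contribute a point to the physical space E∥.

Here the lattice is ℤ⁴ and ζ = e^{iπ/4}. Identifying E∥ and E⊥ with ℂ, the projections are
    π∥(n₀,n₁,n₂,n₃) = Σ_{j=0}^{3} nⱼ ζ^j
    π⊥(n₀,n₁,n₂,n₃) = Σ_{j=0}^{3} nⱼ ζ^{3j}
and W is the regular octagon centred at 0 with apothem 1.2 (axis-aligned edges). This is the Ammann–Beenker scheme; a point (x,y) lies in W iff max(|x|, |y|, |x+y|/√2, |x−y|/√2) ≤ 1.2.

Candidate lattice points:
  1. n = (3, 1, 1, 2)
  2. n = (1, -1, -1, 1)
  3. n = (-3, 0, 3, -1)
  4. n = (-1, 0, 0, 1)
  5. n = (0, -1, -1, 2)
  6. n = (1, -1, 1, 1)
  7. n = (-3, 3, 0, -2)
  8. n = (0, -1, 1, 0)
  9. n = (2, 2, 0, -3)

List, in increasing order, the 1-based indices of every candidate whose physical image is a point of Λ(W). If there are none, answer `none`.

Internal map: ζ^{3j} for j=0..3 gives (1,0), (−√2/2,√2/2), (0,−1), (√2/2,√2/2).
#1 (3, 1, 1, 2): internal (3.707107, 1.121320); octagon support 3.707107 vs apothem 1.2 → ∉ W
#2 (1, -1, -1, 1): internal (2.414214, 1.000000); octagon support 2.414214 vs apothem 1.2 → ∉ W
#3 (-3, 0, 3, -1): internal (-3.707107, -3.707107); octagon support 5.242641 vs apothem 1.2 → ∉ W
#4 (-1, 0, 0, 1): internal (-0.292893, 0.707107); octagon support 0.707107 vs apothem 1.2 → ∈ W
#5 (0, -1, -1, 2): internal (2.121320, 1.707107); octagon support 2.707107 vs apothem 1.2 → ∉ W
#6 (1, -1, 1, 1): internal (2.414214, -1.000000); octagon support 2.414214 vs apothem 1.2 → ∉ W
#7 (-3, 3, 0, -2): internal (-6.535534, 0.707107); octagon support 6.535534 vs apothem 1.2 → ∉ W
#8 (0, -1, 1, 0): internal (0.707107, -1.707107); octagon support 1.707107 vs apothem 1.2 → ∉ W
#9 (2, 2, 0, -3): internal (-1.535534, -0.707107); octagon support 1.585786 vs apothem 1.2 → ∉ W

4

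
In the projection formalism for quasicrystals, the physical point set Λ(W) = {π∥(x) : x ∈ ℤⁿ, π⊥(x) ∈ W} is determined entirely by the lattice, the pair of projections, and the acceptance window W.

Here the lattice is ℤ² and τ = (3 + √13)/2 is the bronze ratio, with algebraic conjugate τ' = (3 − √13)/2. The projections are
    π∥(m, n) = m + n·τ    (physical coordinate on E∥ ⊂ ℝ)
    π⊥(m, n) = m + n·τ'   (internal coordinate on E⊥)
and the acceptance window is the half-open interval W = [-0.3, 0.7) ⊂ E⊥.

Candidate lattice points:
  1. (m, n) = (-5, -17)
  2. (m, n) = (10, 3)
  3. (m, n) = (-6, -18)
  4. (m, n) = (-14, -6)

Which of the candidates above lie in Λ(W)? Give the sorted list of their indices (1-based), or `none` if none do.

1

τ' = (3−√13)/2 ≈ -0.30278.
[1] lift (-5,-17): star map gives 0.14719; window check -0.3 ≤ 0.14719 < 0.7 is true → IN Λ
[2] lift (10,3): star map gives 9.09167; window check -0.3 ≤ 9.09167 < 0.7 is false → out
[3] lift (-6,-18): star map gives -0.55004; window check -0.3 ≤ -0.55004 < 0.7 is false → out
[4] lift (-14,-6): star map gives -12.18335; window check -0.3 ≤ -12.18335 < 0.7 is false → out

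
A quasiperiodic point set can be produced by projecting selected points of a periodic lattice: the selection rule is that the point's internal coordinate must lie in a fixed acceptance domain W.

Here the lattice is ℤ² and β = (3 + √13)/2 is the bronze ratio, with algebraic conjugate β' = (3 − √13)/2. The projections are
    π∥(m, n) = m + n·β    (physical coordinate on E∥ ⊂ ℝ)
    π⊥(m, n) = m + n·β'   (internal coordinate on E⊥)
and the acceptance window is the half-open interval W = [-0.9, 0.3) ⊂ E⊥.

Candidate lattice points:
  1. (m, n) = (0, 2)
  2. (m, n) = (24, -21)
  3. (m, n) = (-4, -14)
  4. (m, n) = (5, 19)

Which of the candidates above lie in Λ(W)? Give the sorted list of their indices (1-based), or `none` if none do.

1, 3, 4

Numerically β ≈ 3.3028 and β' = −1/β ≈ -0.3028.
candidate 1: (m,n)=(0,2) → π∥ = 0+2·β ≈ 6.6056, π⊥ = 0+2·β' ≈ -0.6056 ∈ [-0.9, 0.3) ⇒ IN Λ
candidate 2: (m,n)=(24,-21) → π∥ = 24-21·β ≈ -45.3583, π⊥ = 24-21·β' ≈ 30.3583 ∉ [-0.9, 0.3) ⇒ out
candidate 3: (m,n)=(-4,-14) → π∥ = -4-14·β ≈ -50.2389, π⊥ = -4-14·β' ≈ 0.2389 ∈ [-0.9, 0.3) ⇒ IN Λ
candidate 4: (m,n)=(5,19) → π∥ = 5+19·β ≈ 67.7527, π⊥ = 5+19·β' ≈ -0.7527 ∈ [-0.9, 0.3) ⇒ IN Λ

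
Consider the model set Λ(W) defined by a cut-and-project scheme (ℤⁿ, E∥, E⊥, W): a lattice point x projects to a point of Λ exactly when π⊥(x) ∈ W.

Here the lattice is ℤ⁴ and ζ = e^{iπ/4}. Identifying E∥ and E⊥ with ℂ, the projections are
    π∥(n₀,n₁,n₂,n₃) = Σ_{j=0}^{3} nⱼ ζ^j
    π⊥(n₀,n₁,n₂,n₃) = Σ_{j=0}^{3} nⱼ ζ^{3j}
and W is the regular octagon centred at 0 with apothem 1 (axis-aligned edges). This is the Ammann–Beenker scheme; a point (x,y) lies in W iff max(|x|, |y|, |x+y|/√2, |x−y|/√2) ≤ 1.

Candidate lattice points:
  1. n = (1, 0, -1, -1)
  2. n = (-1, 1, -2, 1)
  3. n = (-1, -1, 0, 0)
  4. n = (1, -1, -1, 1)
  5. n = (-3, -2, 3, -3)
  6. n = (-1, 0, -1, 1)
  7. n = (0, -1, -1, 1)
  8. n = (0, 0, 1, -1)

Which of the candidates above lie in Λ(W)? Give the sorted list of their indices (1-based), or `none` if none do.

With ζ = e^{iπ/4} the internal vectors are ζ^0,ζ^3,ζ^6,ζ^9.
#1 (1, 0, -1, -1): internal (0.29289, 0.29289); octagon support 0.41421 vs apothem 1 → ∈ W
#2 (-1, 1, -2, 1): internal (-1.00000, 3.41421); octagon support 3.41421 vs apothem 1 → ∉ W
#3 (-1, -1, 0, 0): internal (-0.29289, -0.70711); octagon support 0.70711 vs apothem 1 → ∈ W
#4 (1, -1, -1, 1): internal (2.41421, 1.00000); octagon support 2.41421 vs apothem 1 → ∉ W
#5 (-3, -2, 3, -3): internal (-3.70711, -6.53553); octagon support 7.24264 vs apothem 1 → ∉ W
#6 (-1, 0, -1, 1): internal (-0.29289, 1.70711); octagon support 1.70711 vs apothem 1 → ∉ W
#7 (0, -1, -1, 1): internal (1.41421, 1.00000); octagon support 1.70711 vs apothem 1 → ∉ W
#8 (0, 0, 1, -1): internal (-0.70711, -1.70711); octagon support 1.70711 vs apothem 1 → ∉ W

1, 3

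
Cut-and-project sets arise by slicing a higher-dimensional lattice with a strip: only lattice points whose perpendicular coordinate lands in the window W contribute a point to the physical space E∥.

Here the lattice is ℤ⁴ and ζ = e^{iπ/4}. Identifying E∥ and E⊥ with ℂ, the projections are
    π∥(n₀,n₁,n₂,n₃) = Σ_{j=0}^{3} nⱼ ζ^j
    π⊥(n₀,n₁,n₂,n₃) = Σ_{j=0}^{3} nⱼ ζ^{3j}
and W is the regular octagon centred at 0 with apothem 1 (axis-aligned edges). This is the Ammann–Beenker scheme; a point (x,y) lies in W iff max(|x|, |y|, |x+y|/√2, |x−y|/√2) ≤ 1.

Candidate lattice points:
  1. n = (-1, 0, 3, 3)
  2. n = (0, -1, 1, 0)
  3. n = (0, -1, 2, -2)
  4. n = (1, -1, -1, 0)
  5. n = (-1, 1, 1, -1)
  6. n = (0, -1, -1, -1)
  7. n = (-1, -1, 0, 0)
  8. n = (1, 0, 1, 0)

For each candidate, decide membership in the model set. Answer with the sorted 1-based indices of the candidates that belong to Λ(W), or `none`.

6, 7

π⊥(n) = n₀ + n₁ζ³ + n₂ζ⁶ + n₃ζ⁹ where ζ = e^{iπ/4}.
candidate 1: n = (-1, 0, 3, 3) → π⊥ ≈ (+1.1213, -0.8787); max(|x|,|y|,|x±y|/√2) = 1.4142 > 1 ⇒ ∉ W
candidate 2: n = (0, -1, 1, 0) → π⊥ ≈ (+0.7071, -1.7071); max(|x|,|y|,|x±y|/√2) = 1.7071 > 1 ⇒ ∉ W
candidate 3: n = (0, -1, 2, -2) → π⊥ ≈ (-0.7071, -4.1213); max(|x|,|y|,|x±y|/√2) = 4.1213 > 1 ⇒ ∉ W
candidate 4: n = (1, -1, -1, 0) → π⊥ ≈ (+1.7071, +0.2929); max(|x|,|y|,|x±y|/√2) = 1.7071 > 1 ⇒ ∉ W
candidate 5: n = (-1, 1, 1, -1) → π⊥ ≈ (-2.4142, -1.0000); max(|x|,|y|,|x±y|/√2) = 2.4142 > 1 ⇒ ∉ W
candidate 6: n = (0, -1, -1, -1) → π⊥ ≈ (+0.0000, -0.4142); max(|x|,|y|,|x±y|/√2) = 0.4142 ≤ 1 ⇒ ∈ W
candidate 7: n = (-1, -1, 0, 0) → π⊥ ≈ (-0.2929, -0.7071); max(|x|,|y|,|x±y|/√2) = 0.7071 ≤ 1 ⇒ ∈ W
candidate 8: n = (1, 0, 1, 0) → π⊥ ≈ (+1.0000, -1.0000); max(|x|,|y|,|x±y|/√2) = 1.4142 > 1 ⇒ ∉ W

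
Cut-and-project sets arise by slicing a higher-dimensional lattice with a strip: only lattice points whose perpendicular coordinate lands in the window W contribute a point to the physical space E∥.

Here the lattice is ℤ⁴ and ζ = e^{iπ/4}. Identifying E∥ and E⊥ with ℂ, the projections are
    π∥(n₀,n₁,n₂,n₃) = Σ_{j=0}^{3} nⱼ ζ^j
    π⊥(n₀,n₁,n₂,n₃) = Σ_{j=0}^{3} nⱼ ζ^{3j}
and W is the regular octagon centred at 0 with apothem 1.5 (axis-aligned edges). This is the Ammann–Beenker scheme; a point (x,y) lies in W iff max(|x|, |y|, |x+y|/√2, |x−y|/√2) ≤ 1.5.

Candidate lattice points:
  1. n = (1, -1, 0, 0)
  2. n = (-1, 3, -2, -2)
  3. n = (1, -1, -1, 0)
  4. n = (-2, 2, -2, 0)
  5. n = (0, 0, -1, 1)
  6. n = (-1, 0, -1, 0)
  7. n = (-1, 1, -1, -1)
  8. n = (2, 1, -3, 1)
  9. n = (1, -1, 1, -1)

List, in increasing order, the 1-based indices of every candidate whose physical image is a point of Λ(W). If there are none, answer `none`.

π⊥(n) = n₀ + n₁ζ³ + n₂ζ⁶ + n₃ζ⁹ where ζ = e^{iπ/4}.
candidate 1: n = (1, -1, 0, 0) → π⊥ ≈ (+1.7071, -0.7071); max(|x|,|y|,|x±y|/√2) = 1.7071 > 1.5 ⇒ ∉ W
candidate 2: n = (-1, 3, -2, -2) → π⊥ ≈ (-4.5355, +2.7071); max(|x|,|y|,|x±y|/√2) = 5.1213 > 1.5 ⇒ ∉ W
candidate 3: n = (1, -1, -1, 0) → π⊥ ≈ (+1.7071, +0.2929); max(|x|,|y|,|x±y|/√2) = 1.7071 > 1.5 ⇒ ∉ W
candidate 4: n = (-2, 2, -2, 0) → π⊥ ≈ (-3.4142, +3.4142); max(|x|,|y|,|x±y|/√2) = 4.8284 > 1.5 ⇒ ∉ W
candidate 5: n = (0, 0, -1, 1) → π⊥ ≈ (+0.7071, +1.7071); max(|x|,|y|,|x±y|/√2) = 1.7071 > 1.5 ⇒ ∉ W
candidate 6: n = (-1, 0, -1, 0) → π⊥ ≈ (-1.0000, +1.0000); max(|x|,|y|,|x±y|/√2) = 1.4142 ≤ 1.5 ⇒ ∈ W
candidate 7: n = (-1, 1, -1, -1) → π⊥ ≈ (-2.4142, +1.0000); max(|x|,|y|,|x±y|/√2) = 2.4142 > 1.5 ⇒ ∉ W
candidate 8: n = (2, 1, -3, 1) → π⊥ ≈ (+2.0000, +4.4142); max(|x|,|y|,|x±y|/√2) = 4.5355 > 1.5 ⇒ ∉ W
candidate 9: n = (1, -1, 1, -1) → π⊥ ≈ (+1.0000, -2.4142); max(|x|,|y|,|x±y|/√2) = 2.4142 > 1.5 ⇒ ∉ W

6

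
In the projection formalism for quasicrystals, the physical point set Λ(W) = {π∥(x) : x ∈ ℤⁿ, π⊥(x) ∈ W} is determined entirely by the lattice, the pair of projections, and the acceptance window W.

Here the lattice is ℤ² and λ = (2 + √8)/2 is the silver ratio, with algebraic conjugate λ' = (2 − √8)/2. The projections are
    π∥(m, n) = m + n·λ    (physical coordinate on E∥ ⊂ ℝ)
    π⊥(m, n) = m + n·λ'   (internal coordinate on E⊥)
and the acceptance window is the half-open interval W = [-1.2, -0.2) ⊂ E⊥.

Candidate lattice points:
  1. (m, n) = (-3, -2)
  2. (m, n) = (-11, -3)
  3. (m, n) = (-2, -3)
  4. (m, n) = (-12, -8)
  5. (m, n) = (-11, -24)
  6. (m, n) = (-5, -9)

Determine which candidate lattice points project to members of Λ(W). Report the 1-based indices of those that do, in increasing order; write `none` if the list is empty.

3, 5

Numerically λ ≈ 2.41421 and λ' = −1/λ ≈ -0.41421.
[1] lift (-3,-2): star map gives -2.17157; window check -1.2 ≤ -2.17157 < -0.2 is false → out
[2] lift (-11,-3): star map gives -9.75736; window check -1.2 ≤ -9.75736 < -0.2 is false → out
[3] lift (-2,-3): star map gives -0.75736; window check -1.2 ≤ -0.75736 < -0.2 is true → IN Λ
[4] lift (-12,-8): star map gives -8.68629; window check -1.2 ≤ -8.68629 < -0.2 is false → out
[5] lift (-11,-24): star map gives -1.05887; window check -1.2 ≤ -1.05887 < -0.2 is true → IN Λ
[6] lift (-5,-9): star map gives -1.27208; window check -1.2 ≤ -1.27208 < -0.2 is false → out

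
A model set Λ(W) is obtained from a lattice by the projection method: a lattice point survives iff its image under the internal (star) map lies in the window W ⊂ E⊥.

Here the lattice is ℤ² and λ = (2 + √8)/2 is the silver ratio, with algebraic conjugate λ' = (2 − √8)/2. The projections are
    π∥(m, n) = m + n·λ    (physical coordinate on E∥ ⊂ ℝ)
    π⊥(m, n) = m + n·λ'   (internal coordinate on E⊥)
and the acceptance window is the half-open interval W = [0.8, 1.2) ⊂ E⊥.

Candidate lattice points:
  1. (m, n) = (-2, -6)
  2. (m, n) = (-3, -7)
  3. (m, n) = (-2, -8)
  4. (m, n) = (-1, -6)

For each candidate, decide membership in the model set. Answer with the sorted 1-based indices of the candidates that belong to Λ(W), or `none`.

none

Compute λ' = (2−√8)/2 = -0.414214, so π⊥(m,n) = m -0.414214·n.
#1 (-2,-6): internal coord -2 + (-6)·λ' = +0.485281; +0.485281 ∉ [0.8, 1.2) → out
#2 (-3,-7): internal coord -3 + (-7)·λ' = -0.100505; -0.100505 ∉ [0.8, 1.2) → out
#3 (-2,-8): internal coord -2 + (-8)·λ' = +1.313708; +1.313708 ∉ [0.8, 1.2) → out
#4 (-1,-6): internal coord -1 + (-6)·λ' = +1.485281; +1.485281 ∉ [0.8, 1.2) → out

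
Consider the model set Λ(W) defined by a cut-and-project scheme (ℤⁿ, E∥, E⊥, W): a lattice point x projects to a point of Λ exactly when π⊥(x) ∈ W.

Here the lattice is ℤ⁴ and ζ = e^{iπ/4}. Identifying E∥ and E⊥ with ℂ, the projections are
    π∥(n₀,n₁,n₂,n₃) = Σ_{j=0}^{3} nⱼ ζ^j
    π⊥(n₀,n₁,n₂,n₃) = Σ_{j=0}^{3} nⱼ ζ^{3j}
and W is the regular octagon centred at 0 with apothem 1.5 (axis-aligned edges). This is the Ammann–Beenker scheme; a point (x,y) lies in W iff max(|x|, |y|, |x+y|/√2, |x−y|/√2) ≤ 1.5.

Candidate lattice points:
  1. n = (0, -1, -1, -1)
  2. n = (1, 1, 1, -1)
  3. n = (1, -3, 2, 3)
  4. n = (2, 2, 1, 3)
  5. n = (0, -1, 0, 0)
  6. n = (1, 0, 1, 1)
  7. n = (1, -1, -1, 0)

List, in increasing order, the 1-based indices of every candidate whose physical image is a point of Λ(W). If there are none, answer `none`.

Internal map: ζ^{3j} for j=0..3 gives (1,0), (−√2/2,√2/2), (0,−1), (√2/2,√2/2).
#1 (0, -1, -1, -1): internal (0.00000, -0.41421); octagon support 0.41421 vs apothem 1.5 → ∈ W
#2 (1, 1, 1, -1): internal (-0.41421, -1.00000); octagon support 1.00000 vs apothem 1.5 → ∈ W
#3 (1, -3, 2, 3): internal (5.24264, -2.00000); octagon support 5.24264 vs apothem 1.5 → ∉ W
#4 (2, 2, 1, 3): internal (2.70711, 2.53553); octagon support 3.70711 vs apothem 1.5 → ∉ W
#5 (0, -1, 0, 0): internal (0.70711, -0.70711); octagon support 1.00000 vs apothem 1.5 → ∈ W
#6 (1, 0, 1, 1): internal (1.70711, -0.29289); octagon support 1.70711 vs apothem 1.5 → ∉ W
#7 (1, -1, -1, 0): internal (1.70711, 0.29289); octagon support 1.70711 vs apothem 1.5 → ∉ W

1, 2, 5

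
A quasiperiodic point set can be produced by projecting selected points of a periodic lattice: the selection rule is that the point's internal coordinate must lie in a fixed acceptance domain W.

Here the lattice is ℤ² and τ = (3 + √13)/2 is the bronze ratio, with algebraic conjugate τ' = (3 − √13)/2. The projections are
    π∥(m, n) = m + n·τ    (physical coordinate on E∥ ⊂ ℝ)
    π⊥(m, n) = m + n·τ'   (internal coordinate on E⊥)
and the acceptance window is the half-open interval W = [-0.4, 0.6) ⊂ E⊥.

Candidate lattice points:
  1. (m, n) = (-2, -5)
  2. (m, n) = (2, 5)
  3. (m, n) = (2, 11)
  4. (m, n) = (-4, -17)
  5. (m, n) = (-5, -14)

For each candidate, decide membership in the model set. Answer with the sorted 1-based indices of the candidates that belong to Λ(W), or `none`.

Numerically τ ≈ 3.30278 and τ' = −1/τ ≈ -0.30278.
candidate 1: (m,n)=(-2,-5) → π∥ = -2-5·τ ≈ -18.51388, π⊥ = -2-5·τ' ≈ -0.48612 ∉ [-0.4, 0.6) ⇒ out
candidate 2: (m,n)=(2,5) → π∥ = 2+5·τ ≈ 18.51388, π⊥ = 2+5·τ' ≈ 0.48612 ∈ [-0.4, 0.6) ⇒ IN Λ
candidate 3: (m,n)=(2,11) → π∥ = 2+11·τ ≈ 38.33053, π⊥ = 2+11·τ' ≈ -1.33053 ∉ [-0.4, 0.6) ⇒ out
candidate 4: (m,n)=(-4,-17) → π∥ = -4-17·τ ≈ -60.14719, π⊥ = -4-17·τ' ≈ 1.14719 ∉ [-0.4, 0.6) ⇒ out
candidate 5: (m,n)=(-5,-14) → π∥ = -5-14·τ ≈ -51.23886, π⊥ = -5-14·τ' ≈ -0.76114 ∉ [-0.4, 0.6) ⇒ out

2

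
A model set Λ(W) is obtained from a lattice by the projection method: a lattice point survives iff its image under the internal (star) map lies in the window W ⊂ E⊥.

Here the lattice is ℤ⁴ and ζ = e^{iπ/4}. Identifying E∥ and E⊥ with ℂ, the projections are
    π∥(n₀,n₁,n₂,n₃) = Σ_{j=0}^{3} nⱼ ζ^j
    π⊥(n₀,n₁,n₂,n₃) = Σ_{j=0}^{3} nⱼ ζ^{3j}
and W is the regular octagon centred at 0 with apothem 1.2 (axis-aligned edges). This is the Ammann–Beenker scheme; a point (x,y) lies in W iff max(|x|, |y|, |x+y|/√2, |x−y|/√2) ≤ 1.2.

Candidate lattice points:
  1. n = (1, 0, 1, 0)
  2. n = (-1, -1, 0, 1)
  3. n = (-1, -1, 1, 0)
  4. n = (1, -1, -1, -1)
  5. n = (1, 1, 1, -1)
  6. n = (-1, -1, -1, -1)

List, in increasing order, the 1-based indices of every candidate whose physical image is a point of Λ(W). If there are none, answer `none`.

Internal map: ζ^{3j} for j=0..3 gives (1,0), (−√2/2,√2/2), (0,−1), (√2/2,√2/2).
#1 (1, 0, 1, 0): internal (1.000000, -1.000000); octagon support 1.414214 vs apothem 1.2 → ∉ W
#2 (-1, -1, 0, 1): internal (0.414214, 0.000000); octagon support 0.414214 vs apothem 1.2 → ∈ W
#3 (-1, -1, 1, 0): internal (-0.292893, -1.707107); octagon support 1.707107 vs apothem 1.2 → ∉ W
#4 (1, -1, -1, -1): internal (1.000000, -0.414214); octagon support 1.000000 vs apothem 1.2 → ∈ W
#5 (1, 1, 1, -1): internal (-0.414214, -1.000000); octagon support 1.000000 vs apothem 1.2 → ∈ W
#6 (-1, -1, -1, -1): internal (-1.000000, -0.414214); octagon support 1.000000 vs apothem 1.2 → ∈ W

2, 4, 5, 6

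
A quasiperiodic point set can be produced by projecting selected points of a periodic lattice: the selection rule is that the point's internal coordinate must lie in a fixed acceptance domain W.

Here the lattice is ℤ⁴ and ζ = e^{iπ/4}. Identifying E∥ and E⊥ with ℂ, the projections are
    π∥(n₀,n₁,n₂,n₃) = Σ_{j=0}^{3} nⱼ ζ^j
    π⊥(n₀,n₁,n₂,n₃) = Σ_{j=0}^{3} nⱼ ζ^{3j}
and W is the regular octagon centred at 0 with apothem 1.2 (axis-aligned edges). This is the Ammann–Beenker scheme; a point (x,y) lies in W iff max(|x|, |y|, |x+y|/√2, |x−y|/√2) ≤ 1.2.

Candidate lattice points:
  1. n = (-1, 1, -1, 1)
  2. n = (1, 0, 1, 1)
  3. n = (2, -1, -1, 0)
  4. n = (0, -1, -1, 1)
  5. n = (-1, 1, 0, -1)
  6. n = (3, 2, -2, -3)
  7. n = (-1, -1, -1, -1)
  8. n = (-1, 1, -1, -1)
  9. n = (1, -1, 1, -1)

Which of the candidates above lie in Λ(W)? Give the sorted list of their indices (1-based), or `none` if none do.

7

π⊥(n) = n₀ + n₁ζ³ + n₂ζ⁶ + n₃ζ⁹ where ζ = e^{iπ/4}.
#1 (-1, 1, -1, 1): internal (-1.000000, 2.414214); octagon support 2.414214 vs apothem 1.2 → ∉ W
#2 (1, 0, 1, 1): internal (1.707107, -0.292893); octagon support 1.707107 vs apothem 1.2 → ∉ W
#3 (2, -1, -1, 0): internal (2.707107, 0.292893); octagon support 2.707107 vs apothem 1.2 → ∉ W
#4 (0, -1, -1, 1): internal (1.414214, 1.000000); octagon support 1.707107 vs apothem 1.2 → ∉ W
#5 (-1, 1, 0, -1): internal (-2.414214, 0.000000); octagon support 2.414214 vs apothem 1.2 → ∉ W
#6 (3, 2, -2, -3): internal (-0.535534, 1.292893); octagon support 1.292893 vs apothem 1.2 → ∉ W
#7 (-1, -1, -1, -1): internal (-1.000000, -0.414214); octagon support 1.000000 vs apothem 1.2 → ∈ W
#8 (-1, 1, -1, -1): internal (-2.414214, 1.000000); octagon support 2.414214 vs apothem 1.2 → ∉ W
#9 (1, -1, 1, -1): internal (1.000000, -2.414214); octagon support 2.414214 vs apothem 1.2 → ∉ W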